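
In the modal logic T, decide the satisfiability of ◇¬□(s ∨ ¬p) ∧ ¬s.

1. ◇¬□(s ∨ ¬p) ∧ ¬s, w0
2. ◇¬□(s ∨ ¬p), w0
3. ¬s, w0
4. ¬□(s ∨ ¬p), w1
5. ¬(s ∨ ¬p), w2
6. ¬s, w2
7. p, w2
Accessibility: w0Rw0, w0Rw1, w1Rw1, w1Rw2, w2Rw2

Yes, satisfiable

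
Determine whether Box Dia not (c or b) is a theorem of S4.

Invalid (countermodel exists)

Tableau for the negation not Box Dia not (c or b):
1. not Box Dia not (c or b), 0
2. not Dia not (c or b), 1
3. c or b, 1
4. b, 1
Accessibility: 0R0, 0R1, 1R1
The negation has an open branch (countermodel exists).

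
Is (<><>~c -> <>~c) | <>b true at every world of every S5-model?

Tableau for the negation ~((<><>~c -> <>~c) | <>b):
1. ~((<><>~c -> <>~c) | <>b), w0
2. ~(<><>~c -> <>~c), w0   [~|-rule on 1]
3. ~<>b, w0   [~|-rule on 1]
4. <><>~c, w0   [~->-rule on 2]
5. ~<>~c, w0   [~->-rule on 2]
6. ~b, w0   [~<>-rule on 3 via w0Rw0]
7. c, w0   [~<>-rule on 5 via w0Rw0]
8. <>~c, w1   [<>-rule on 4: fresh world w1, w0Rw1]
9. ~b, w1   [~<>-rule on 3 via w0Rw1]
10. c, w1   [~<>-rule on 5 via w0Rw1]
11. ~c, w2   [<>-rule on 8: fresh world w2, w1Rw2]
12. ~b, w2   [~<>-rule on 3 via w0Rw2]
13. c, w2   [~<>-rule on 5 via w0Rw2]
Accessibility: w0Rw0, w0Rw1, w0Rw2, w1Rw0, w1Rw1, w1Rw2, w2Rw0, w2Rw1, w2Rw2
Branch closes: c and ~c both at w2.
Every branch of the negation's tableau closes; the branch above is one of them.

Valid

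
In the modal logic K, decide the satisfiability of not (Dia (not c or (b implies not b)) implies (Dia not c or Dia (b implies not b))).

1. not (Dia (not c or (b implies not b)) implies (Dia not c or Dia (b implies not b))), 0
2. Dia (not c or (b implies not b)), 0   [neg-implies-rule on 1]
3. not (Dia not c or Dia (b implies not b)), 0   [neg-implies-rule on 1]
4. not Dia not c, 0   [neg-or-rule on 3]
5. not Dia (b implies not b), 0   [neg-or-rule on 3]
6. not c or (b implies not b), 1   [Dia-rule on 2: fresh world 1, 0R1]
7. c, 1   [neg-Dia-rule on 4 via 0R1]
8. not (b implies not b), 1   [neg-Dia-rule on 5 via 0R1]
9. b, 1   [neg-implies-rule on 8]
10. b implies not b, 1   [or-rule on 6 (branches; this branch)]
11. not b, 1   [implies-rule on 10 (branches; this branch)]
Accessibility: 0R1
Branch closes: b and not b both at 1.
All branches of the tableau close; one closing branch shown above.

No, unsatisfiable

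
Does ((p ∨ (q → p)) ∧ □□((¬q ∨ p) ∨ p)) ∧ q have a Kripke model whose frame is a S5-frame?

Satisfiable

1. ((p ∨ (q → p)) ∧ □□((¬q ∨ p) ∨ p)) ∧ q, 0
2. (p ∨ (q → p)) ∧ □□((¬q ∨ p) ∨ p), 0
3. q, 0
4. p ∨ (q → p), 0
5. □□((¬q ∨ p) ∨ p), 0
6. □((¬q ∨ p) ∨ p), 0
7. (¬q ∨ p) ∨ p, 0
8. q → p, 0
9. p, 0
Accessibility: 0R0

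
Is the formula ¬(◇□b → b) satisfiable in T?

1. ¬(◇□b → b), w0
2. ◇□b, w0   [¬→-rule on 1]
3. ¬b, w0   [¬→-rule on 1]
4. □b, w1   [◇-rule on 2: fresh world w1, w0Rw1]
5. b, w1   [□-rule on 4 via w1Rw1]
Accessibility: w0Rw0, w0Rw1, w1Rw1

Satisfiable (open branch found)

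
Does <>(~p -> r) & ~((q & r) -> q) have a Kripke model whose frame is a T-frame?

Unsatisfiable (every branch closes)

1. <>(~p -> r) & ~((q & r) -> q), w0
2. <>(~p -> r), w0
3. ~((q & r) -> q), w0
4. q & r, w0
5. ~q, w0
6. q, w0
7. r, w0
Accessibility: w0Rw0
Branch closes: q and ~q both at w0.
Every branch closes; the branch above is one of them.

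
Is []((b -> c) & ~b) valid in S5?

No, not valid

Tableau for the negation ~[]((b -> c) & ~b):
1. ~[]((b -> c) & ~b), w0
2. ~((b -> c) & ~b), w1   [~[]-rule on 1: fresh world w1, w0Rw1]
3. b, w1   [~&-rule on 2 (branches; this branch)]
Accessibility: w0Rw0, w0Rw1, w1Rw0, w1Rw1
The negation has an open branch (countermodel exists).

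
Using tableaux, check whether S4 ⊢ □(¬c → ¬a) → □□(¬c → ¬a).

Yes, valid

Tableau for the negation ¬(□(¬c → ¬a) → □□(¬c → ¬a)):
1. ¬(□(¬c → ¬a) → □□(¬c → ¬a)), u
2. □(¬c → ¬a), u
3. ¬□□(¬c → ¬a), u
4. ¬c → ¬a, u
5. ¬a, u
6. ¬□(¬c → ¬a), v
7. ¬c → ¬a, v
8. ¬a, v
9. ¬(¬c → ¬a), w
10. ¬c, w
11. a, w
12. ¬c → ¬a, w
13. ¬a, w
Accessibility: uRu, uRv, uRw, vRv, vRw, wRw
Branch closes: a and ¬a both at w.
All branches of the negation close; one closing branch shown above.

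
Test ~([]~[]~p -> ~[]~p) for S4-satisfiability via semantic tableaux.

1. ~([]~[]~p -> ~[]~p), 0
2. []~[]~p, 0
3. []~p, 0
4. ~[]~p, 0
5. ~p, 0
6. p, 1
7. ~[]~p, 1
8. ~p, 1
Accessibility: 0R0, 0R1, 1R1
Branch closes: p and ~p both at 1.
Every branch closes; the branch above is one of them.

Unsatisfiable (every branch closes)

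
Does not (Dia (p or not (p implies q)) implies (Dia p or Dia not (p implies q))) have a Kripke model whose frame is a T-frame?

Unsatisfiable (every branch closes)

1. not (Dia (p or not (p implies q)) implies (Dia p or Dia not (p implies q))), u
2. Dia (p or not (p implies q)), u   [neg-implies-rule on 1]
3. not (Dia p or Dia not (p implies q)), u   [neg-implies-rule on 1]
4. not Dia p, u   [neg-or-rule on 3]
5. not Dia not (p implies q), u   [neg-or-rule on 3]
6. not p, u   [neg-Dia-rule on 4 via uRu]
7. p implies q, u   [neg-Dia-rule on 5 via uRu]
8. q, u   [implies-rule on 7 (branches; this branch)]
9. p or not (p implies q), v   [Dia-rule on 2: fresh world v, uRv]
10. not p, v   [neg-Dia-rule on 4 via uRv]
11. p implies q, v   [neg-Dia-rule on 5 via uRv]
12. not (p implies q), v   [or-rule on 9 (branches; this branch)]
13. p, v   [neg-implies-rule on 12]
14. not q, v   [neg-implies-rule on 12]
Accessibility: uRu, uRv, vRv
Branch closes: p and not p both at v.
All branches of the tableau close; one closing branch shown above.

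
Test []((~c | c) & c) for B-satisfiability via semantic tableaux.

1. []((~c | c) & c), u
2. (~c | c) & c, u   [[]-rule on 1 via uRu]
3. ~c | c, u   [&-rule on 2]
4. c, u   [&-rule on 2]
Accessibility: uRu

Satisfiable (open branch found)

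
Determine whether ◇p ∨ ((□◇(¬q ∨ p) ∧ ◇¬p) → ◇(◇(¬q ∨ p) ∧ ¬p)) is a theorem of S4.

Yes, valid

Tableau for the negation ¬(◇p ∨ ((□◇(¬q ∨ p) ∧ ◇¬p) → ◇(◇(¬q ∨ p) ∧ ¬p))):
1. ¬(◇p ∨ ((□◇(¬q ∨ p) ∧ ◇¬p) → ◇(◇(¬q ∨ p) ∧ ¬p))), u
2. ¬◇p, u
3. ¬((□◇(¬q ∨ p) ∧ ◇¬p) → ◇(◇(¬q ∨ p) ∧ ¬p)), u
4. □◇(¬q ∨ p) ∧ ◇¬p, u
5. ¬◇(◇(¬q ∨ p) ∧ ¬p), u
6. □◇(¬q ∨ p), u
7. ◇¬p, u
8. ¬p, u
9. ¬(◇(¬q ∨ p) ∧ ¬p), u
10. ◇(¬q ∨ p), u
11. ¬◇(¬q ∨ p), u
12. ¬(¬q ∨ p), u
13. q, u
14. ¬p, v
15. ¬(◇(¬q ∨ p) ∧ ¬p), v
16. ◇(¬q ∨ p), v
17. ¬(¬q ∨ p), v
18. q, v
19. ¬◇(¬q ∨ p), v
20. ¬q ∨ p, w
21. ¬p, w
22. ¬(◇(¬q ∨ p) ∧ ¬p), w
23. ◇(¬q ∨ p), w
24. ¬(¬q ∨ p), w
25. q, w
26. p, w
Accessibility: uRu, uRv, uRw, vRv, wRw
Branch closes: p and ¬p both at w.
All branches of the negation close; one closing branch shown above.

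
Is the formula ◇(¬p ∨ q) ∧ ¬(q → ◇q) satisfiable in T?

1. ◇(¬p ∨ q) ∧ ¬(q → ◇q), 0
2. ◇(¬p ∨ q), 0
3. ¬(q → ◇q), 0
4. q, 0
5. ¬◇q, 0
6. ¬q, 0
Accessibility: 0R0
Branch closes: q and ¬q both at 0.
Every branch closes; the branch above is one of them.

No, unsatisfiable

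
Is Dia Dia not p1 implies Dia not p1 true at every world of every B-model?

Tableau for the negation not (Dia Dia not p1 implies Dia not p1):
1. not (Dia Dia not p1 implies Dia not p1), u
2. Dia Dia not p1, u
3. not Dia not p1, u
4. p1, u
5. Dia not p1, v
6. p1, v
7. not p1, w
Accessibility: uRu, uRv, vRu, vRv, vRw, wRv, wRw
The negation has an open branch (countermodel exists).

Not valid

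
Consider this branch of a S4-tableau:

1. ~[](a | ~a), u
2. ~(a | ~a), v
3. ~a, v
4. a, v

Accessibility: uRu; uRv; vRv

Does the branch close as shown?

Both a and ~a appear at v.

Yes, closed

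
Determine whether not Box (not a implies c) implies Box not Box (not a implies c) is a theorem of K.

Tableau for the negation not (not Box (not a implies c) implies Box not Box (not a implies c)):
1. not (not Box (not a implies c) implies Box not Box (not a implies c)), w0
2. not Box (not a implies c), w0
3. not Box not Box (not a implies c), w0
4. not (not a implies c), w1
5. not a, w1
6. not c, w1
7. Box (not a implies c), w2
Accessibility: w0Rw1, w0Rw2
The negation has an open branch (countermodel exists).

Not valid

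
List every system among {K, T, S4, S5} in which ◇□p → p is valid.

S5-tableau for the negation ¬(◇□p → p):
1. ¬(◇□p → p), u
2. ◇□p, u   [¬→-rule on 1]
3. ¬p, u   [¬→-rule on 1]
4. □p, v   [◇-rule on 2: fresh world v, uRv]
5. p, u   [□-rule on 4 via vRu]
Accessibility: uRu, uRv, vRu, vRv
Branch closes: p and ¬p both at u.
Every branch closes (one shown): valid in S5.
S4-tableau for the negation ¬(◇□p → p):
1. ¬(◇□p → p), u
2. ◇□p, u   [¬→-rule on 1]
3. ¬p, u   [¬→-rule on 1]
4. □p, v   [◇-rule on 2: fresh world v, uRv]
5. p, v   [□-rule on 4 via vRv]
Accessibility: uRu, uRv, vRv
Complete open branch: countermodel on an S4-frame, so not valid in S4, nor in K, T (the same frame is also a K-frame and a T-frame).

S5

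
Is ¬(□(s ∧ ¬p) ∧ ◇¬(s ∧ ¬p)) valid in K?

Tableau for the negation □(s ∧ ¬p) ∧ ◇¬(s ∧ ¬p):
1. □(s ∧ ¬p) ∧ ◇¬(s ∧ ¬p), 0
2. □(s ∧ ¬p), 0   [∧-rule on 1]
3. ◇¬(s ∧ ¬p), 0   [∧-rule on 1]
4. ¬(s ∧ ¬p), 1   [◇-rule on 3: fresh world 1, 0R1]
5. s ∧ ¬p, 1   [□-rule on 2 via 0R1]
6. s, 1   [∧-rule on 5]
7. ¬p, 1   [∧-rule on 5]
8. p, 1   [¬∧-rule on 4 (branches; this branch)]
Accessibility: 0R1
Branch closes: p and ¬p both at 1.
Every branch of the negation's tableau closes; the branch above is one of them.

Yes, valid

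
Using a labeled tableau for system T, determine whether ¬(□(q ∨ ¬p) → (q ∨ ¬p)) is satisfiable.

1. ¬(□(q ∨ ¬p) → (q ∨ ¬p)), 0
2. □(q ∨ ¬p), 0
3. ¬(q ∨ ¬p), 0
4. ¬q, 0
5. p, 0
6. q ∨ ¬p, 0
7. ¬p, 0
Accessibility: 0R0
Branch closes: p and ¬p both at 0.
Every branch closes; the branch above is one of them.

Unsatisfiable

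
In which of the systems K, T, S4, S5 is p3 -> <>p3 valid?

T, S4, S5

K-tableau for the negation ~(p3 -> <>p3):
1. ~(p3 -> <>p3), u
2. p3, u
3. ~<>p3, u
Complete open branch: countermodel on a K-frame, so not valid in K.
T-tableau for the negation ~(p3 -> <>p3):
1. ~(p3 -> <>p3), u
2. p3, u
3. ~<>p3, u
4. ~p3, u
Accessibility: uRu
Branch closes: p3 and ~p3 both at u.
Every branch closes (one shown): valid in T, hence also in S4, S5 (every theorem of T is a theorem of S4 and S5).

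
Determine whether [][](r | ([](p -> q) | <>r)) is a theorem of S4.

Tableau for the negation ~[][](r | ([](p -> q) | <>r)):
1. ~[][](r | ([](p -> q) | <>r)), w0
2. ~[](r | ([](p -> q) | <>r)), w1
3. ~(r | ([](p -> q) | <>r)), w2
4. ~r, w2
5. ~([](p -> q) | <>r), w2
6. ~[](p -> q), w2
7. ~<>r, w2
8. ~(p -> q), w3
9. p, w3
10. ~q, w3
11. ~r, w3
Accessibility: w0Rw0, w0Rw1, w0Rw2, w0Rw3, w1Rw1, w1Rw2, w1Rw3, w2Rw2, w2Rw3, w3Rw3
The negation has an open branch (countermodel exists).

Invalid (countermodel exists)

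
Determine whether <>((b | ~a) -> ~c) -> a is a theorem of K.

Not valid

Tableau for the negation ~(<>((b | ~a) -> ~c) -> a):
1. ~(<>((b | ~a) -> ~c) -> a), w0
2. <>((b | ~a) -> ~c), w0   [~->-rule on 1]
3. ~a, w0   [~->-rule on 1]
4. (b | ~a) -> ~c, w1   [<>-rule on 2: fresh world w1, w0Rw1]
5. ~c, w1   [->-rule on 4 (branches; this branch)]
Accessibility: w0Rw1
The negation has an open branch (countermodel exists).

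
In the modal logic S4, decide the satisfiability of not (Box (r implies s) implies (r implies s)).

1. not (Box (r implies s) implies (r implies s)), 0
2. Box (r implies s), 0
3. not (r implies s), 0
4. r, 0
5. not s, 0
6. r implies s, 0
7. s, 0
Accessibility: 0R0
Branch closes: s and not s both at 0.
All branches of the tableau close; one closing branch shown above.

No, unsatisfiable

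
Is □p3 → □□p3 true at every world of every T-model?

Not valid

Tableau for the negation ¬(□p3 → □□p3):
1. ¬(□p3 → □□p3), u
2. □p3, u   [¬→-rule on 1]
3. ¬□□p3, u   [¬→-rule on 1]
4. p3, u   [□-rule on 2 via uRu]
5. ¬□p3, v   [¬□-rule on 3: fresh world v, uRv]
6. p3, v   [□-rule on 2 via uRv]
7. ¬p3, w   [¬□-rule on 5: fresh world w, vRw]
Accessibility: uRu, uRv, vRv, vRw, wRw
The negation has an open branch (countermodel exists).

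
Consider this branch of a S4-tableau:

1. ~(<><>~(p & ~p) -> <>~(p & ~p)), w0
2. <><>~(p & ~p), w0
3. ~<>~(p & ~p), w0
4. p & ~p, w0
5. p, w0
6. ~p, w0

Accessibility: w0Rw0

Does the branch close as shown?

Closed

Both p and ~p appear at w0.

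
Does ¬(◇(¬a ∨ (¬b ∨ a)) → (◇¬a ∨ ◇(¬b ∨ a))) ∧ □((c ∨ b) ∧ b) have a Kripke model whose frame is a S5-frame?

Unsatisfiable

1. ¬(◇(¬a ∨ (¬b ∨ a)) → (◇¬a ∨ ◇(¬b ∨ a))) ∧ □((c ∨ b) ∧ b), 0
2. ¬(◇(¬a ∨ (¬b ∨ a)) → (◇¬a ∨ ◇(¬b ∨ a))), 0
3. □((c ∨ b) ∧ b), 0
4. ◇(¬a ∨ (¬b ∨ a)), 0
5. ¬(◇¬a ∨ ◇(¬b ∨ a)), 0
6. ¬◇¬a, 0
7. ¬◇(¬b ∨ a), 0
8. (c ∨ b) ∧ b, 0
9. c ∨ b, 0
10. b, 0
11. a, 0
12. ¬(¬b ∨ a), 0
13. ¬a, 0
Accessibility: 0R0
Branch closes: a and ¬a both at 0.
Every branch closes; the branch above is one of them.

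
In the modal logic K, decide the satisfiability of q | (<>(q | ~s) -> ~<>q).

Yes, satisfiable

1. q | (<>(q | ~s) -> ~<>q), 0
2. <>(q | ~s) -> ~<>q, 0
3. ~<>q, 0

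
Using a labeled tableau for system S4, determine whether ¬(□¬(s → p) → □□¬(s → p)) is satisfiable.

1. ¬(□¬(s → p) → □□¬(s → p)), 0
2. □¬(s → p), 0
3. ¬□□¬(s → p), 0
4. ¬(s → p), 0
5. s, 0
6. ¬p, 0
7. ¬□¬(s → p), 1
8. ¬(s → p), 1
9. s, 1
10. ¬p, 1
11. s → p, 2
12. ¬(s → p), 2
13. s, 2
14. ¬p, 2
15. p, 2
Accessibility: 0R0, 0R1, 0R2, 1R1, 1R2, 2R2
Branch closes: p and ¬p both at 2.
(One branch shown.) All branches close.

Unsatisfiable (every branch closes)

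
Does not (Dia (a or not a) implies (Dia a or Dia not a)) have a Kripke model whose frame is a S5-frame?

Unsatisfiable

1. not (Dia (a or not a) implies (Dia a or Dia not a)), 0
2. Dia (a or not a), 0
3. not (Dia a or Dia not a), 0
4. not Dia a, 0
5. not Dia not a, 0
6. not a, 0
7. a, 0
Accessibility: 0R0
Branch closes: a and not a both at 0.
(One branch shown.) All branches close.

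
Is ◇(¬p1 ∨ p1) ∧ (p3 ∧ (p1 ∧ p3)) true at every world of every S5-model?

Invalid (countermodel exists)

Tableau for the negation ¬(◇(¬p1 ∨ p1) ∧ (p3 ∧ (p1 ∧ p3))):
1. ¬(◇(¬p1 ∨ p1) ∧ (p3 ∧ (p1 ∧ p3))), u
2. ¬(p3 ∧ (p1 ∧ p3)), u   [¬∧-rule on 1 (branches; this branch)]
3. ¬(p1 ∧ p3), u   [¬∧-rule on 2 (branches; this branch)]
4. ¬p3, u   [¬∧-rule on 3 (branches; this branch)]
Accessibility: uRu
The negation has an open branch (countermodel exists).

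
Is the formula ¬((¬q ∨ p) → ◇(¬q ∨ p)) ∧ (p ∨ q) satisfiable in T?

No, unsatisfiable

1. ¬((¬q ∨ p) → ◇(¬q ∨ p)) ∧ (p ∨ q), u
2. ¬((¬q ∨ p) → ◇(¬q ∨ p)), u   [∧-rule on 1]
3. p ∨ q, u   [∧-rule on 1]
4. ¬q ∨ p, u   [¬→-rule on 2]
5. ¬◇(¬q ∨ p), u   [¬→-rule on 2]
6. ¬(¬q ∨ p), u   [¬◇-rule on 5 via uRu]
7. q, u   [¬∨-rule on 6]
8. ¬p, u   [¬∨-rule on 6]
9. p, u   [∨-rule on 4 (branches; this branch)]
Accessibility: uRu
Branch closes: p and ¬p both at u.
All branches of the tableau close; one closing branch shown above.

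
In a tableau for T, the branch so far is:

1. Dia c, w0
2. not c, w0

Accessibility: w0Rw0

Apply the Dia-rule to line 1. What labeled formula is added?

a fresh world w1 with w0Rw1, and c at w1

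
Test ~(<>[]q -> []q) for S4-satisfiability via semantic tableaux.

Satisfiable (open branch found)

1. ~(<>[]q -> []q), 0
2. <>[]q, 0
3. ~[]q, 0
4. []q, 1
5. q, 1
6. ~q, 2
Accessibility: 0R0, 0R1, 0R2, 1R1, 2R2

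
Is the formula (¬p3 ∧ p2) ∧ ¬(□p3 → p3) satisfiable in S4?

Unsatisfiable

1. (¬p3 ∧ p2) ∧ ¬(□p3 → p3), u
2. ¬p3 ∧ p2, u
3. ¬(□p3 → p3), u
4. ¬p3, u
5. p2, u
6. □p3, u
7. p3, u
Accessibility: uRu
Branch closes: p3 and ¬p3 both at u.
(One branch shown.) All branches close.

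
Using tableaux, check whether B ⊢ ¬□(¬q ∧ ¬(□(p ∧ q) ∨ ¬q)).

Tableau for the negation □(¬q ∧ ¬(□(p ∧ q) ∨ ¬q)):
1. □(¬q ∧ ¬(□(p ∧ q) ∨ ¬q)), w0
2. ¬q ∧ ¬(□(p ∧ q) ∨ ¬q), w0
3. ¬q, w0
4. ¬(□(p ∧ q) ∨ ¬q), w0
5. ¬□(p ∧ q), w0
6. q, w0
Accessibility: w0Rw0
Branch closes: q and ¬q both at w0.
All branches of the negation close; one closing branch shown above.

Valid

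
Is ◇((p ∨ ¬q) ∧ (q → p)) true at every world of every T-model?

No, not valid

Tableau for the negation ¬◇((p ∨ ¬q) ∧ (q → p)):
1. ¬◇((p ∨ ¬q) ∧ (q → p)), w0
2. ¬((p ∨ ¬q) ∧ (q → p)), w0
3. ¬(q → p), w0
4. q, w0
5. ¬p, w0
Accessibility: w0Rw0
The negation has an open branch (countermodel exists).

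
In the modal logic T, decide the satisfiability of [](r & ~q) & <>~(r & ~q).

1. [](r & ~q) & <>~(r & ~q), 0
2. [](r & ~q), 0
3. <>~(r & ~q), 0
4. r & ~q, 0
5. r, 0
6. ~q, 0
7. ~(r & ~q), 1
8. r & ~q, 1
9. r, 1
10. ~q, 1
11. q, 1
Accessibility: 0R0, 0R1, 1R1
Branch closes: q and ~q both at 1.
All branches of the tableau close; one closing branch shown above.

Unsatisfiable (every branch closes)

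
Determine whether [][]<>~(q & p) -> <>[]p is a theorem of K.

Invalid (countermodel exists)

Tableau for the negation ~([][]<>~(q & p) -> <>[]p):
1. ~([][]<>~(q & p) -> <>[]p), u
2. [][]<>~(q & p), u
3. ~<>[]p, u
The negation has an open branch (countermodel exists).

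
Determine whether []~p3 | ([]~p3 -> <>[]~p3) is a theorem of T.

Yes, valid

Tableau for the negation ~([]~p3 | ([]~p3 -> <>[]~p3)):
1. ~([]~p3 | ([]~p3 -> <>[]~p3)), w0
2. ~[]~p3, w0
3. ~([]~p3 -> <>[]~p3), w0
4. []~p3, w0
5. ~<>[]~p3, w0
6. ~p3, w0
7. p3, w1
8. ~p3, w1
Accessibility: w0Rw0, w0Rw1, w1Rw1
Branch closes: p3 and ~p3 both at w1.
Every branch of the negation's tableau closes; the branch above is one of them.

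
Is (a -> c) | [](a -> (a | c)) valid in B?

Valid

Tableau for the negation ~((a -> c) | [](a -> (a | c))):
1. ~((a -> c) | [](a -> (a | c))), 0
2. ~(a -> c), 0
3. ~[](a -> (a | c)), 0
4. a, 0
5. ~c, 0
6. ~(a -> (a | c)), 1
7. a, 1
8. ~(a | c), 1
9. ~a, 1
10. ~c, 1
Accessibility: 0R0, 0R1, 1R0, 1R1
Branch closes: a and ~a both at 1.
All branches of the negation close; one closing branch shown above.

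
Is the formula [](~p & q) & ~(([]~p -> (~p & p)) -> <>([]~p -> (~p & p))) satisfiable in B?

1. [](~p & q) & ~(([]~p -> (~p & p)) -> <>([]~p -> (~p & p))), u
2. [](~p & q), u
3. ~(([]~p -> (~p & p)) -> <>([]~p -> (~p & p))), u
4. []~p -> (~p & p), u
5. ~<>([]~p -> (~p & p)), u
6. ~p & q, u
7. ~p, u
8. q, u
9. ~([]~p -> (~p & p)), u
10. []~p, u
11. ~(~p & p), u
12. ~[]~p, u
13. p, v
14. ~p & q, v
15. ~p, v
16. q, v
Accessibility: uRu, uRv, vRu, vRv
Branch closes: p and ~p both at v.
(One branch shown.) All branches close.

Unsatisfiable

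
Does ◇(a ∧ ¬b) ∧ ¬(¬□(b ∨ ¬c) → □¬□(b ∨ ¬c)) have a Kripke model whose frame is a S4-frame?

1. ◇(a ∧ ¬b) ∧ ¬(¬□(b ∨ ¬c) → □¬□(b ∨ ¬c)), 0
2. ◇(a ∧ ¬b), 0   [∧-rule on 1]
3. ¬(¬□(b ∨ ¬c) → □¬□(b ∨ ¬c)), 0   [∧-rule on 1]
4. ¬□(b ∨ ¬c), 0   [¬→-rule on 3]
5. ¬□¬□(b ∨ ¬c), 0   [¬→-rule on 3]
6. a ∧ ¬b, 1   [◇-rule on 2: fresh world 1, 0R1]
7. a, 1   [∧-rule on 6]
8. ¬b, 1   [∧-rule on 6]
9. ¬(b ∨ ¬c), 2   [¬□-rule on 4: fresh world 2, 0R2]
10. ¬b, 2   [¬∨-rule on 9]
11. c, 2   [¬∨-rule on 9]
12. □(b ∨ ¬c), 3   [¬□-rule on 5: fresh world 3, 0R3]
13. b ∨ ¬c, 3   [□-rule on 12 via 3R3]
14. ¬c, 3   [∨-rule on 13 (branches; this branch)]
Accessibility: 0R0, 0R1, 0R2, 0R3, 1R1, 2R2, 3R3

Satisfiable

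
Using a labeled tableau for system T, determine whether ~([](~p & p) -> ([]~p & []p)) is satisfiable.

Unsatisfiable

1. ~([](~p & p) -> ([]~p & []p)), w0
2. [](~p & p), w0
3. ~([]~p & []p), w0
4. ~p & p, w0
5. ~p, w0
6. p, w0
Accessibility: w0Rw0
Branch closes: p and ~p both at w0.
(One branch shown.) All branches close.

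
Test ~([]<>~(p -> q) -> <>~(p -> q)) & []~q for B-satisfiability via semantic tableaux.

Unsatisfiable (every branch closes)

1. ~([]<>~(p -> q) -> <>~(p -> q)) & []~q, 0
2. ~([]<>~(p -> q) -> <>~(p -> q)), 0
3. []~q, 0
4. []<>~(p -> q), 0
5. ~<>~(p -> q), 0
6. ~q, 0
7. <>~(p -> q), 0
8. p -> q, 0
9. ~p, 0
10. ~(p -> q), 1
11. p, 1
12. ~q, 1
13. <>~(p -> q), 1
14. p -> q, 1
15. q, 1
Accessibility: 0R0, 0R1, 1R0, 1R1
Branch closes: q and ~q both at 1.
Every branch closes; the branch above is one of them.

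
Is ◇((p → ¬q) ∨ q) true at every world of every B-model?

Tableau for the negation ¬◇((p → ¬q) ∨ q):
1. ¬◇((p → ¬q) ∨ q), u
2. ¬((p → ¬q) ∨ q), u
3. ¬(p → ¬q), u
4. ¬q, u
5. p, u
6. q, u
Accessibility: uRu
Branch closes: q and ¬q both at u.
All branches of the negation close; one closing branch shown above.

Valid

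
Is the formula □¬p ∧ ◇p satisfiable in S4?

Unsatisfiable (every branch closes)

1. □¬p ∧ ◇p, w0
2. □¬p, w0   [∧-rule on 1]
3. ◇p, w0   [∧-rule on 1]
4. ¬p, w0   [□-rule on 2 via w0Rw0]
5. p, w1   [◇-rule on 3: fresh world w1, w0Rw1]
6. ¬p, w1   [□-rule on 2 via w0Rw1]
Accessibility: w0Rw0, w0Rw1, w1Rw1
Branch closes: p and ¬p both at w1.
(One branch shown.) All branches close.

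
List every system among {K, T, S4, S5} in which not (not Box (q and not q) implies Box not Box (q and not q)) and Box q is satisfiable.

K

K-tableau for the formula:
1. not (not Box (q and not q) implies Box not Box (q and not q)) and Box q, u
2. not (not Box (q and not q) implies Box not Box (q and not q)), u   [and-rule on 1]
3. Box q, u   [and-rule on 1]
4. not Box (q and not q), u   [neg-implies-rule on 2]
5. not Box not Box (q and not q), u   [neg-implies-rule on 2]
6. not (q and not q), v   [neg-Box-rule on 4: fresh world v, uRv]
7. q, v   [Box-rule on 3 via uRv]
8. Box (q and not q), w   [neg-Box-rule on 5: fresh world w, uRw]
9. q, w   [Box-rule on 3 via uRw]
Accessibility: uRv, uRw
Complete open branch: satisfiable in K.
T-tableau for the formula:
1. not (not Box (q and not q) implies Box not Box (q and not q)) and Box q, u
2. not (not Box (q and not q) implies Box not Box (q and not q)), u   [and-rule on 1]
3. Box q, u   [and-rule on 1]
4. not Box (q and not q), u   [neg-implies-rule on 2]
5. not Box not Box (q and not q), u   [neg-implies-rule on 2]
6. q, u   [Box-rule on 3 via uRu]
7. not (q and not q), v   [neg-Box-rule on 4: fresh world v, uRv]
8. q, v   [Box-rule on 3 via uRv]
9. Box (q and not q), w   [neg-Box-rule on 5: fresh world w, uRw]
10. q, w   [Box-rule on 3 via uRw]
11. q and not q, w   [Box-rule on 9 via wRw]
12. not q, w   [and-rule on 11]
Accessibility: uRu, uRv, uRw, vRv, wRw
Branch closes: q and not q both at w.
Every branch closes (one shown): unsatisfiable in T, hence also in S4, S5 (every S4/S5-frame is a T-frame).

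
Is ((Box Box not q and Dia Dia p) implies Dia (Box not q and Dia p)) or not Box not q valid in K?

Valid

Tableau for the negation not (((Box Box not q and Dia Dia p) implies Dia (Box not q and Dia p)) or not Box not q):
1. not (((Box Box not q and Dia Dia p) implies Dia (Box not q and Dia p)) or not Box not q), 0
2. not ((Box Box not q and Dia Dia p) implies Dia (Box not q and Dia p)), 0   [neg-or-rule on 1]
3. Box not q, 0   [neg-or-rule on 1]
4. Box Box not q and Dia Dia p, 0   [neg-implies-rule on 2]
5. not Dia (Box not q and Dia p), 0   [neg-implies-rule on 2]
6. Box Box not q, 0   [and-rule on 4]
7. Dia Dia p, 0   [and-rule on 4]
8. Dia p, 1   [Dia-rule on 7: fresh world 1, 0R1]
9. not q, 1   [Box-rule on 3 via 0R1]
10. not (Box not q and Dia p), 1   [neg-Dia-rule on 5 via 0R1]
11. Box not q, 1   [Box-rule on 6 via 0R1]
12. not Box not q, 1   [neg-and-rule on 10 (branches; this branch)]
13. p, 2   [Dia-rule on 8: fresh world 2, 1R2]
14. not q, 2   [Box-rule on 11 via 1R2]
15. q, 3   [neg-Box-rule on 12: fresh world 3, 1R3]
16. not q, 3   [Box-rule on 11 via 1R3]
Accessibility: 0R1, 1R2, 1R3
Branch closes: q and not q both at 3.
Every branch of the negation's tableau closes; the branch above is one of them.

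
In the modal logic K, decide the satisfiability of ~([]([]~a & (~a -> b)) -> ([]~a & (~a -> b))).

1. ~([]([]~a & (~a -> b)) -> ([]~a & (~a -> b))), w0
2. []([]~a & (~a -> b)), w0
3. ~([]~a & (~a -> b)), w0
4. ~(~a -> b), w0
5. ~a, w0
6. ~b, w0

Satisfiable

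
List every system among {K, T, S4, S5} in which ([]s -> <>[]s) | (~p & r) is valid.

T-tableau for the negation ~(([]s -> <>[]s) | (~p & r)):
1. ~(([]s -> <>[]s) | (~p & r)), w0
2. ~([]s -> <>[]s), w0
3. ~(~p & r), w0
4. []s, w0
5. ~<>[]s, w0
6. s, w0
7. ~[]s, w0
8. ~r, w0
9. ~s, w1
10. s, w1
Accessibility: w0Rw0, w0Rw1, w1Rw1
Branch closes: s and ~s both at w1.
Every branch closes (one shown): valid in T, hence also in S4, S5 (every theorem of T is a theorem of S4 and S5).
K-tableau for the negation ~(([]s -> <>[]s) | (~p & r)):
1. ~(([]s -> <>[]s) | (~p & r)), w0
2. ~([]s -> <>[]s), w0
3. ~(~p & r), w0
4. []s, w0
5. ~<>[]s, w0
6. ~r, w0
Complete open branch: countermodel on a K-frame, so not valid in K.

T, S4, S5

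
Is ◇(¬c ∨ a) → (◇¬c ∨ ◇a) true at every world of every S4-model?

Valid

Tableau for the negation ¬(◇(¬c ∨ a) → (◇¬c ∨ ◇a)):
1. ¬(◇(¬c ∨ a) → (◇¬c ∨ ◇a)), w0
2. ◇(¬c ∨ a), w0
3. ¬(◇¬c ∨ ◇a), w0
4. ¬◇¬c, w0
5. ¬◇a, w0
6. c, w0
7. ¬a, w0
8. ¬c ∨ a, w1
9. c, w1
10. ¬a, w1
11. a, w1
Accessibility: w0Rw0, w0Rw1, w1Rw1
Branch closes: a and ¬a both at w1.
All branches of the negation close; one closing branch shown above.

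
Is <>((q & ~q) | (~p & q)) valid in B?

Tableau for the negation ~<>((q & ~q) | (~p & q)):
1. ~<>((q & ~q) | (~p & q)), 0
2. ~((q & ~q) | (~p & q)), 0
3. ~(q & ~q), 0
4. ~(~p & q), 0
5. q, 0
6. p, 0
Accessibility: 0R0
The negation has an open branch (countermodel exists).

Not valid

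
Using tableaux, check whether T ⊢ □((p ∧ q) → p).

Tableau for the negation ¬□((p ∧ q) → p):
1. ¬□((p ∧ q) → p), 0
2. ¬((p ∧ q) → p), 1   [¬□-rule on 1: fresh world 1, 0R1]
3. p ∧ q, 1   [¬→-rule on 2]
4. ¬p, 1   [¬→-rule on 2]
5. p, 1   [∧-rule on 3]
6. q, 1   [∧-rule on 3]
Accessibility: 0R0, 0R1, 1R1
Branch closes: p and ¬p both at 1.
Every branch of the negation's tableau closes; the branch above is one of them.

Valid in T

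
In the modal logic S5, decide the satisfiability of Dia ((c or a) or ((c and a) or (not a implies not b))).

1. Dia ((c or a) or ((c and a) or (not a implies not b))), u
2. (c or a) or ((c and a) or (not a implies not b)), v   [Dia-rule on 1: fresh world v, uRv]
3. (c and a) or (not a implies not b), v   [or-rule on 2 (branches; this branch)]
4. not a implies not b, v   [or-rule on 3 (branches; this branch)]
5. not b, v   [implies-rule on 4 (branches; this branch)]
Accessibility: uRu, uRv, vRu, vRv

Yes, satisfiable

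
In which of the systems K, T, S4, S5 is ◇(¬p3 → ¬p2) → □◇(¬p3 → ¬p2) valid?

S5-tableau for the negation ¬(◇(¬p3 → ¬p2) → □◇(¬p3 → ¬p2)):
1. ¬(◇(¬p3 → ¬p2) → □◇(¬p3 → ¬p2)), w0
2. ◇(¬p3 → ¬p2), w0
3. ¬□◇(¬p3 → ¬p2), w0
4. ¬p3 → ¬p2, w1
5. ¬p2, w1
6. ¬◇(¬p3 → ¬p2), w2
7. ¬(¬p3 → ¬p2), w0
8. ¬p3, w0
9. p2, w0
10. ¬(¬p3 → ¬p2), w1
11. ¬p3, w1
12. p2, w1
Accessibility: w0Rw0, w0Rw1, w0Rw2, w1Rw0, w1Rw1, w1Rw2, w2Rw0, w2Rw1, w2Rw2
Branch closes: p2 and ¬p2 both at w1.
Every branch closes (one shown): valid in S5.
S4-tableau for the negation ¬(◇(¬p3 → ¬p2) → □◇(¬p3 → ¬p2)):
1. ¬(◇(¬p3 → ¬p2) → □◇(¬p3 → ¬p2)), w0
2. ◇(¬p3 → ¬p2), w0
3. ¬□◇(¬p3 → ¬p2), w0
4. ¬p3 → ¬p2, w1
5. ¬p2, w1
6. ¬◇(¬p3 → ¬p2), w2
7. ¬(¬p3 → ¬p2), w2
8. ¬p3, w2
9. p2, w2
Accessibility: w0Rw0, w0Rw1, w0Rw2, w1Rw1, w2Rw2
Complete open branch: countermodel on an S4-frame, so not valid in S4, nor in K, T (the same frame is also a K-frame and a T-frame).

S5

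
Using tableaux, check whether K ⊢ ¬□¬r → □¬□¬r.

Tableau for the negation ¬(¬□¬r → □¬□¬r):
1. ¬(¬□¬r → □¬□¬r), 0
2. ¬□¬r, 0   [¬→-rule on 1]
3. ¬□¬□¬r, 0   [¬→-rule on 1]
4. r, 1   [¬□-rule on 2: fresh world 1, 0R1]
5. □¬r, 2   [¬□-rule on 3: fresh world 2, 0R2]
Accessibility: 0R1, 0R2
The negation has an open branch (countermodel exists).

No, not valid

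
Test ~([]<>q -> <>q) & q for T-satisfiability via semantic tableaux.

1. ~([]<>q -> <>q) & q, w0
2. ~([]<>q -> <>q), w0
3. q, w0
4. []<>q, w0
5. ~<>q, w0
6. <>q, w0
7. ~q, w0
Accessibility: w0Rw0
Branch closes: q and ~q both at w0.
(One branch shown.) All branches close.

Unsatisfiable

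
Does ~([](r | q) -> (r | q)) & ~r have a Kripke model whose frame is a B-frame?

1. ~([](r | q) -> (r | q)) & ~r, u
2. ~([](r | q) -> (r | q)), u   [&-rule on 1]
3. ~r, u   [&-rule on 1]
4. [](r | q), u   [~->-rule on 2]
5. ~(r | q), u   [~->-rule on 2]
6. ~q, u   [~|-rule on 5]
7. r | q, u   [[]-rule on 4 via uRu]
8. q, u   [|-rule on 7 (branches; this branch)]
Accessibility: uRu
Branch closes: q and ~q both at u.
Every branch closes; the branch above is one of them.

Unsatisfiable (every branch closes)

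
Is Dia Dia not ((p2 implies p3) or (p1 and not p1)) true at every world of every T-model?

Tableau for the negation not Dia Dia not ((p2 implies p3) or (p1 and not p1)):
1. not Dia Dia not ((p2 implies p3) or (p1 and not p1)), 0
2. not Dia not ((p2 implies p3) or (p1 and not p1)), 0   [neg-Dia-rule on 1 via 0R0]
3. (p2 implies p3) or (p1 and not p1), 0   [neg-Dia-rule on 2 via 0R0]
4. p2 implies p3, 0   [or-rule on 3 (branches; this branch)]
5. p3, 0   [implies-rule on 4 (branches; this branch)]
Accessibility: 0R0
The negation has an open branch (countermodel exists).

No, not valid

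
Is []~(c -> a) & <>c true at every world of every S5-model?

Invalid (countermodel exists)

Tableau for the negation ~([]~(c -> a) & <>c):
1. ~([]~(c -> a) & <>c), u
2. ~<>c, u   [~&-rule on 1 (branches; this branch)]
3. ~c, u   [~<>-rule on 2 via uRu]
Accessibility: uRu
The negation has an open branch (countermodel exists).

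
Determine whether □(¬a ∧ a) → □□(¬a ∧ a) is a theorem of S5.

Tableau for the negation ¬(□(¬a ∧ a) → □□(¬a ∧ a)):
1. ¬(□(¬a ∧ a) → □□(¬a ∧ a)), 0
2. □(¬a ∧ a), 0
3. ¬□□(¬a ∧ a), 0
4. ¬a ∧ a, 0
5. ¬a, 0
6. a, 0
Accessibility: 0R0
Branch closes: a and ¬a both at 0.
All branches of the negation close; one closing branch shown above.

Valid in S5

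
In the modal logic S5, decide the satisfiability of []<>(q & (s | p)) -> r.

Satisfiable (open branch found)

1. []<>(q & (s | p)) -> r, w0
2. r, w0   [->-rule on 1 (branches; this branch)]
Accessibility: w0Rw0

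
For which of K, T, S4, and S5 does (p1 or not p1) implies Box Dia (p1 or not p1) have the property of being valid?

K-tableau for the negation not ((p1 or not p1) implies Box Dia (p1 or not p1)):
1. not ((p1 or not p1) implies Box Dia (p1 or not p1)), 0
2. p1 or not p1, 0
3. not Box Dia (p1 or not p1), 0
4. not p1, 0
5. not Dia (p1 or not p1), 1
Accessibility: 0R1
Complete open branch: countermodel on a K-frame, so not valid in K.
T-tableau for the negation not ((p1 or not p1) implies Box Dia (p1 or not p1)):
1. not ((p1 or not p1) implies Box Dia (p1 or not p1)), 0
2. p1 or not p1, 0
3. not Box Dia (p1 or not p1), 0
4. not p1, 0
5. not Dia (p1 or not p1), 1
6. not (p1 or not p1), 1
7. not p1, 1
8. p1, 1
Accessibility: 0R0, 0R1, 1R1
Branch closes: p1 and not p1 both at 1.
Every branch closes (one shown): valid in T, hence also in S4, S5 (every theorem of T is a theorem of S4 and S5).

T, S4, S5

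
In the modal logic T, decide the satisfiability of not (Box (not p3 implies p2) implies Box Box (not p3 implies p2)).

Satisfiable (open branch found)

1. not (Box (not p3 implies p2) implies Box Box (not p3 implies p2)), u
2. Box (not p3 implies p2), u
3. not Box Box (not p3 implies p2), u
4. not p3 implies p2, u
5. p2, u
6. not Box (not p3 implies p2), v
7. not p3 implies p2, v
8. p2, v
9. not (not p3 implies p2), w
10. not p3, w
11. not p2, w
Accessibility: uRu, uRv, vRv, vRw, wRw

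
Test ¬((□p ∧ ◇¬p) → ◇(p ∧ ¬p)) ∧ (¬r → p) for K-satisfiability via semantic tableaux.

1. ¬((□p ∧ ◇¬p) → ◇(p ∧ ¬p)) ∧ (¬r → p), w0
2. ¬((□p ∧ ◇¬p) → ◇(p ∧ ¬p)), w0   [∧-rule on 1]
3. ¬r → p, w0   [∧-rule on 1]
4. □p ∧ ◇¬p, w0   [¬→-rule on 2]
5. ¬◇(p ∧ ¬p), w0   [¬→-rule on 2]
6. □p, w0   [∧-rule on 4]
7. ◇¬p, w0   [∧-rule on 4]
8. p, w0   [→-rule on 3 (branches; this branch)]
9. ¬p, w1   [◇-rule on 7: fresh world w1, w0Rw1]
10. ¬(p ∧ ¬p), w1   [¬◇-rule on 5 via w0Rw1]
11. p, w1   [□-rule on 6 via w0Rw1]
Accessibility: w0Rw1
Branch closes: p and ¬p both at w1.
Every branch closes; the branch above is one of them.

No, unsatisfiable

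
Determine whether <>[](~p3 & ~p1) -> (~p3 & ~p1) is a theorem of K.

No, not valid

Tableau for the negation ~(<>[](~p3 & ~p1) -> (~p3 & ~p1)):
1. ~(<>[](~p3 & ~p1) -> (~p3 & ~p1)), u
2. <>[](~p3 & ~p1), u
3. ~(~p3 & ~p1), u
4. p1, u
5. [](~p3 & ~p1), v
Accessibility: uRv
The negation has an open branch (countermodel exists).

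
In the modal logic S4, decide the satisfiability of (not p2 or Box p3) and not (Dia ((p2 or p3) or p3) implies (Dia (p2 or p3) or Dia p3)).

1. (not p2 or Box p3) and not (Dia ((p2 or p3) or p3) implies (Dia (p2 or p3) or Dia p3)), 0
2. not p2 or Box p3, 0
3. not (Dia ((p2 or p3) or p3) implies (Dia (p2 or p3) or Dia p3)), 0
4. Dia ((p2 or p3) or p3), 0
5. not (Dia (p2 or p3) or Dia p3), 0
6. not Dia (p2 or p3), 0
7. not Dia p3, 0
8. not (p2 or p3), 0
9. not p2, 0
10. not p3, 0
11. (p2 or p3) or p3, 1
12. not (p2 or p3), 1
13. not p2, 1
14. not p3, 1
15. p2 or p3, 1
16. p3, 1
Accessibility: 0R0, 0R1, 1R1
Branch closes: p3 and not p3 both at 1.
Every branch closes; the branch above is one of them.

No, unsatisfiable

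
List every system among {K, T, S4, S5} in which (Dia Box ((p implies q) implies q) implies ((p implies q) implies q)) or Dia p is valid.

S5

S5-tableau for the negation not ((Dia Box ((p implies q) implies q) implies ((p implies q) implies q)) or Dia p):
1. not ((Dia Box ((p implies q) implies q) implies ((p implies q) implies q)) or Dia p), u
2. not (Dia Box ((p implies q) implies q) implies ((p implies q) implies q)), u
3. not Dia p, u
4. Dia Box ((p implies q) implies q), u
5. not ((p implies q) implies q), u
6. p implies q, u
7. not q, u
8. not p, u
9. Box ((p implies q) implies q), v
10. not p, v
11. (p implies q) implies q, u
12. (p implies q) implies q, v
13. not (p implies q), u
14. p, u
Accessibility: uRu, uRv, vRu, vRv
Branch closes: p and not p both at u.
Every branch closes (one shown): valid in S5.
S4-tableau for the negation not ((Dia Box ((p implies q) implies q) implies ((p implies q) implies q)) or Dia p):
1. not ((Dia Box ((p implies q) implies q) implies ((p implies q) implies q)) or Dia p), u
2. not (Dia Box ((p implies q) implies q) implies ((p implies q) implies q)), u
3. not Dia p, u
4. Dia Box ((p implies q) implies q), u
5. not ((p implies q) implies q), u
6. p implies q, u
7. not q, u
8. not p, u
9. Box ((p implies q) implies q), v
10. not p, v
11. (p implies q) implies q, v
12. q, v
Accessibility: uRu, uRv, vRv
Complete open branch: countermodel on an S4-frame, so not valid in S4, nor in K, T (the same frame is also a K-frame and a T-frame).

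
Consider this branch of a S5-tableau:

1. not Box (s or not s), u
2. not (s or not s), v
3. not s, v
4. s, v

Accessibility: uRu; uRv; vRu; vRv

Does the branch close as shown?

Closed

Both s and not s appear at v.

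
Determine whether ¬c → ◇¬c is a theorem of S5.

Valid

Tableau for the negation ¬(¬c → ◇¬c):
1. ¬(¬c → ◇¬c), w0
2. ¬c, w0
3. ¬◇¬c, w0
4. c, w0
Accessibility: w0Rw0
Branch closes: c and ¬c both at w0.
All branches of the negation close; one closing branch shown above.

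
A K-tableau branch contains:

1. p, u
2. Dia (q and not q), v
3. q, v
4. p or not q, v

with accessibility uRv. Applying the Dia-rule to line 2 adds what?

a fresh world w with vRw, and q and not q at w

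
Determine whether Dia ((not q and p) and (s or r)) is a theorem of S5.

Tableau for the negation not Dia ((not q and p) and (s or r)):
1. not Dia ((not q and p) and (s or r)), u
2. not ((not q and p) and (s or r)), u
3. not (s or r), u
4. not s, u
5. not r, u
Accessibility: uRu
The negation has an open branch (countermodel exists).

Not valid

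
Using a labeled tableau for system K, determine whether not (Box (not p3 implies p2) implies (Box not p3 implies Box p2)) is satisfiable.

No, unsatisfiable

1. not (Box (not p3 implies p2) implies (Box not p3 implies Box p2)), 0
2. Box (not p3 implies p2), 0   [neg-implies-rule on 1]
3. not (Box not p3 implies Box p2), 0   [neg-implies-rule on 1]
4. Box not p3, 0   [neg-implies-rule on 3]
5. not Box p2, 0   [neg-implies-rule on 3]
6. not p2, 1   [neg-Box-rule on 5: fresh world 1, 0R1]
7. not p3 implies p2, 1   [Box-rule on 2 via 0R1]
8. not p3, 1   [Box-rule on 4 via 0R1]
9. p2, 1   [implies-rule on 7 (branches; this branch)]
Accessibility: 0R1
Branch closes: p2 and not p2 both at 1.
(One branch shown.) All branches close.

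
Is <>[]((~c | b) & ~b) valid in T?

Not valid

Tableau for the negation ~<>[]((~c | b) & ~b):
1. ~<>[]((~c | b) & ~b), u
2. ~[]((~c | b) & ~b), u
3. ~((~c | b) & ~b), v
4. ~[]((~c | b) & ~b), v
5. b, v
6. ~((~c | b) & ~b), w
7. b, w
Accessibility: uRu, uRv, vRv, vRw, wRw
The negation has an open branch (countermodel exists).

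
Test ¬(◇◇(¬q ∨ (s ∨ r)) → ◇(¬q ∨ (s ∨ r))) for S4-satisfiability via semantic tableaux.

1. ¬(◇◇(¬q ∨ (s ∨ r)) → ◇(¬q ∨ (s ∨ r))), u
2. ◇◇(¬q ∨ (s ∨ r)), u
3. ¬◇(¬q ∨ (s ∨ r)), u
4. ¬(¬q ∨ (s ∨ r)), u
5. q, u
6. ¬(s ∨ r), u
7. ¬s, u
8. ¬r, u
9. ◇(¬q ∨ (s ∨ r)), v
10. ¬(¬q ∨ (s ∨ r)), v
11. q, v
12. ¬(s ∨ r), v
13. ¬s, v
14. ¬r, v
15. ¬q ∨ (s ∨ r), w
16. ¬(¬q ∨ (s ∨ r)), w
17. q, w
18. ¬(s ∨ r), w
19. ¬s, w
20. ¬r, w
21. s ∨ r, w
22. r, w
Accessibility: uRu, uRv, uRw, vRv, vRw, wRw
Branch closes: r and ¬r both at w.
Every branch closes; the branch above is one of them.

No, unsatisfiable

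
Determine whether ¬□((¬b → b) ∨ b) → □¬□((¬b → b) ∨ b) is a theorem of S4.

No, not valid

Tableau for the negation ¬(¬□((¬b → b) ∨ b) → □¬□((¬b → b) ∨ b)):
1. ¬(¬□((¬b → b) ∨ b) → □¬□((¬b → b) ∨ b)), 0
2. ¬□((¬b → b) ∨ b), 0
3. ¬□¬□((¬b → b) ∨ b), 0
4. ¬((¬b → b) ∨ b), 1
5. ¬(¬b → b), 1
6. ¬b, 1
7. □((¬b → b) ∨ b), 2
8. (¬b → b) ∨ b, 2
9. b, 2
Accessibility: 0R0, 0R1, 0R2, 1R1, 2R2
The negation has an open branch (countermodel exists).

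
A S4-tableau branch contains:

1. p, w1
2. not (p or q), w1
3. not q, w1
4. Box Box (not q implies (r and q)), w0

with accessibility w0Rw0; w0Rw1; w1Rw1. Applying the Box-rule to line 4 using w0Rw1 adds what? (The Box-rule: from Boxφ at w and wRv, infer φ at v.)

Box (not q implies (r and q)), w1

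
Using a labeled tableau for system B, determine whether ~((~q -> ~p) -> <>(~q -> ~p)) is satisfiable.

1. ~((~q -> ~p) -> <>(~q -> ~p)), w0
2. ~q -> ~p, w0
3. ~<>(~q -> ~p), w0
4. ~(~q -> ~p), w0
5. ~q, w0
6. p, w0
7. ~p, w0
Accessibility: w0Rw0
Branch closes: p and ~p both at w0.
All branches of the tableau close; one closing branch shown above.

Unsatisfiable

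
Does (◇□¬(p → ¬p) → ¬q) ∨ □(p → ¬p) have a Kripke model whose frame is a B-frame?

1. (◇□¬(p → ¬p) → ¬q) ∨ □(p → ¬p), u
2. □(p → ¬p), u   [∨-rule on 1 (branches; this branch)]
3. p → ¬p, u   [□-rule on 2 via uRu]
4. ¬p, u   [→-rule on 3 (branches; this branch)]
Accessibility: uRu

Satisfiable (open branch found)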